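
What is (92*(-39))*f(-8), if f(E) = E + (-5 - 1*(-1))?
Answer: 43056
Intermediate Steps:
f(E) = -4 + E (f(E) = E + (-5 + 1) = E - 4 = -4 + E)
(92*(-39))*f(-8) = (92*(-39))*(-4 - 8) = -3588*(-12) = 43056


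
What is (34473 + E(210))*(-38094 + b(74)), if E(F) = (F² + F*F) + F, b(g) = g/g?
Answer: -4680982119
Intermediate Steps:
b(g) = 1
E(F) = F + 2*F² (E(F) = (F² + F²) + F = 2*F² + F = F + 2*F²)
(34473 + E(210))*(-38094 + b(74)) = (34473 + 210*(1 + 2*210))*(-38094 + 1) = (34473 + 210*(1 + 420))*(-38093) = (34473 + 210*421)*(-38093) = (34473 + 88410)*(-38093) = 122883*(-38093) = -4680982119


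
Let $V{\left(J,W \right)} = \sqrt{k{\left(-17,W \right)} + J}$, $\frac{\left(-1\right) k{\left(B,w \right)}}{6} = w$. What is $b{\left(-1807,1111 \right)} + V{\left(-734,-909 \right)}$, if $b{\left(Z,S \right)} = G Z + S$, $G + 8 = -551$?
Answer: $1011224 + 4 \sqrt{295} \approx 1.0113 \cdot 10^{6}$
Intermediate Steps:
$G = -559$ ($G = -8 - 551 = -559$)
$k{\left(B,w \right)} = - 6 w$
$b{\left(Z,S \right)} = S - 559 Z$ ($b{\left(Z,S \right)} = - 559 Z + S = S - 559 Z$)
$V{\left(J,W \right)} = \sqrt{J - 6 W}$ ($V{\left(J,W \right)} = \sqrt{- 6 W + J} = \sqrt{J - 6 W}$)
$b{\left(-1807,1111 \right)} + V{\left(-734,-909 \right)} = \left(1111 - -1010113\right) + \sqrt{-734 - -5454} = \left(1111 + 1010113\right) + \sqrt{-734 + 5454} = 1011224 + \sqrt{4720} = 1011224 + 4 \sqrt{295}$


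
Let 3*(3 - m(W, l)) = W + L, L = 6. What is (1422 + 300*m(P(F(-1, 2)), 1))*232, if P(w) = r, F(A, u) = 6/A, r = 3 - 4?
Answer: 422704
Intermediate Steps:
r = -1
P(w) = -1
m(W, l) = 1 - W/3 (m(W, l) = 3 - (W + 6)/3 = 3 - (6 + W)/3 = 3 + (-2 - W/3) = 1 - W/3)
(1422 + 300*m(P(F(-1, 2)), 1))*232 = (1422 + 300*(1 - ⅓*(-1)))*232 = (1422 + 300*(1 + ⅓))*232 = (1422 + 300*(4/3))*232 = (1422 + 400)*232 = 1822*232 = 422704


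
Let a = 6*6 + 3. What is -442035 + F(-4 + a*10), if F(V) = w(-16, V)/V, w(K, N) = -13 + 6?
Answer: -170625517/386 ≈ -4.4204e+5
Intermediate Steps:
w(K, N) = -7
a = 39 (a = 36 + 3 = 39)
F(V) = -7/V
-442035 + F(-4 + a*10) = -442035 - 7/(-4 + 39*10) = -442035 - 7/(-4 + 390) = -442035 - 7/386 = -170625517/386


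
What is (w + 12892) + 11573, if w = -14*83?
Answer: 23303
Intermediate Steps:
w = -1162 (w = -1*1162 = -1162)
(w + 12892) + 11573 = (-1162 + 12892) + 11573 = 11730 + 11573 = 23303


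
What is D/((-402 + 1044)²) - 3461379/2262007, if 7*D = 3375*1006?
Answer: -128139524019/362568054002 ≈ -0.35342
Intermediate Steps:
D = 3395250/7 (D = (3375*1006)/7 = (⅐)*3395250 = 3395250/7 ≈ 4.8504e+5)
D/((-402 + 1044)²) - 3461379/2262007 = 3395250/(7*((-402 + 1044)²)) - 3461379/2262007 = 3395250/(7*(642²)) - 3461379*1/2262007 = (3395250/7)/412164 - 3461379/2262007 = (3395250/7)*(1/412164) - 3461379/2262007 = 188625/160286 - 3461379/2262007 = -128139524019/362568054002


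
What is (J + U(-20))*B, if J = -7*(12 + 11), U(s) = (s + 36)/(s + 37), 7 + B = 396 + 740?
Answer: -3072009/17 ≈ -1.8071e+5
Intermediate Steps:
B = 1129 (B = -7 + (396 + 740) = -7 + 1136 = 1129)
U(s) = (36 + s)/(37 + s)
J = -161 (J = -7*23 = -161)
(J + U(-20))*B = (-161 + (36 - 20)/(37 - 20))*1129 = (-161 + 16/17)*1129 = -2721/17*1129 = -3072009/17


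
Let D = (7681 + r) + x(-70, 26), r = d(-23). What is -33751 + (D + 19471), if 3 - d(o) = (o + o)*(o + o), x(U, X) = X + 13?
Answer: -8673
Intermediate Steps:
x(U, X) = 13 + X
d(o) = 3 - 4*o² (d(o) = 3 - (o + o)*(o + o) = 3 - 2*o*2*o = 3 - 4*o²)
r = -2113 (r = 3 - 4*(-23)² = 3 - 4*529 = 3 - 2116 = -2113)
D = 5607 (D = (7681 - 2113) + (13 + 26) = 5568 + 39 = 5607)
-33751 + (D + 19471) = -33751 + (5607 + 19471) = -33751 + 25078 = -8673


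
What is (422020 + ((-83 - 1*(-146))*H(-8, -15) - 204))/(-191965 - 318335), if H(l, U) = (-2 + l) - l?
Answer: -42169/51030 ≈ -0.82636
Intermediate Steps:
H(l, U) = -2
(422020 + ((-83 - 1*(-146))*H(-8, -15) - 204))/(-191965 - 318335) = (422020 + ((-83 - 1*(-146))*(-2) - 204))/(-191965 - 318335) = (422020 + ((-83 + 146)*(-2) - 204))/(-510300) = (422020 + (63*(-2) - 204))*(-1/510300) = (422020 + (-126 - 204))*(-1/510300) = (422020 - 330)*(-1/510300) = 421690*(-1/510300) = -42169/51030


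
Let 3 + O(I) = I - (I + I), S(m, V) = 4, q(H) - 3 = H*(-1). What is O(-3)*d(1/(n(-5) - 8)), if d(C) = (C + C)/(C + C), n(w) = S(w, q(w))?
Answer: 0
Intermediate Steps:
q(H) = 3 - H (q(H) = 3 + H*(-1) = 3 - H)
n(w) = 4
d(C) = 1 (d(C) = (2*C)/((2*C)) = (2*C)*(1/(2*C)) = 1)
O(I) = -3 - I (O(I) = -3 + (I - (I + I)) = -3 + (I - 2*I) = -3 - I)
O(-3)*d(1/(n(-5) - 8)) = (-3 - 1*(-3))*1 = (-3 + 3)*1 = 0*1 = 0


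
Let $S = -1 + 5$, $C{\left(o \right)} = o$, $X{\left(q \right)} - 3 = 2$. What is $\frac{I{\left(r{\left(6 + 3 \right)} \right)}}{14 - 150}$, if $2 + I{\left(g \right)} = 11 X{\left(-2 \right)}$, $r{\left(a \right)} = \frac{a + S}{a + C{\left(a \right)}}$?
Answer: $- \frac{53}{136} \approx -0.38971$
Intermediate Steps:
$X{\left(q \right)} = 5$ ($X{\left(q \right)} = 3 + 2 = 5$)
$S = 4$
$r{\left(a \right)} = \frac{4 + a}{2 a}$ ($r{\left(a \right)} = \frac{a + 4}{a + a} = \frac{4 + a}{2 a}$)
$I{\left(g \right)} = 53$ ($I{\left(g \right)} = -2 + 11 \cdot 5 = -2 + 55 = 53$)
$\frac{I{\left(r{\left(6 + 3 \right)} \right)}}{14 - 150} = \frac{53}{14 - 150} = \frac{53}{-136} = 53 \left(- \frac{1}{136}\right) = - \frac{53}{136}$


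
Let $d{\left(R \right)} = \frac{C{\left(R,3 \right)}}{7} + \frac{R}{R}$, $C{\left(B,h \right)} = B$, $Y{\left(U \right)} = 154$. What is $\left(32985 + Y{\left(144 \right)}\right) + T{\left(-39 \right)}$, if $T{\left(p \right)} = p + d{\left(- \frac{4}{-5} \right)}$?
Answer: $\frac{1158539}{35} \approx 33101.0$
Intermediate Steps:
$d{\left(R \right)} = 1 + \frac{R}{7}$ ($d{\left(R \right)} = \frac{R}{7} + \frac{R}{R} = R \frac{1}{7} + 1 = \frac{R}{7} + 1 = 1 + \frac{R}{7}$)
$T{\left(p \right)} = \frac{39}{35} + p$ ($T{\left(p \right)} = p + \left(1 + \frac{\left(-4\right) \frac{1}{-5}}{7}\right) = p + \left(1 + \frac{\left(-4\right) \left(- \frac{1}{5}\right)}{7}\right) = p + \left(1 + \frac{1}{7} \cdot \frac{4}{5}\right) = p + \left(1 + \frac{4}{35}\right) = p + \frac{39}{35} = \frac{39}{35} + p$)
$\left(32985 + Y{\left(144 \right)}\right) + T{\left(-39 \right)} = \left(32985 + 154\right) + \left(\frac{39}{35} - 39\right) = 33139 - \frac{1326}{35} = \frac{1158539}{35}$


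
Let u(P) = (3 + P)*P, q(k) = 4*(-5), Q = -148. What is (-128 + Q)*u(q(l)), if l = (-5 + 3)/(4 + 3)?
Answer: -93840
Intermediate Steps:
l = -2/7 ≈ -0.28571
q(k) = -20
u(P) = P*(3 + P)
(-128 + Q)*u(q(l)) = (-128 - 148)*(-20*(3 - 20)) = -(-5520)*(-17) = -276*340 = -93840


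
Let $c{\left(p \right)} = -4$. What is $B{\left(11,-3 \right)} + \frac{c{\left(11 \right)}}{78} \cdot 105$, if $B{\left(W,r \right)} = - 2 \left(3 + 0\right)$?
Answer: $- \frac{148}{13} \approx -11.385$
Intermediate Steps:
$B{\left(W,r \right)} = -6$ ($B{\left(W,r \right)} = \left(-2\right) 3 = -6$)
$B{\left(11,-3 \right)} + \frac{c{\left(11 \right)}}{78} \cdot 105 = -6 + - \frac{4}{78} \cdot 105 = -6 + \left(-4\right) \frac{1}{78} \cdot 105 = -6 - \frac{70}{13} = - \frac{148}{13}$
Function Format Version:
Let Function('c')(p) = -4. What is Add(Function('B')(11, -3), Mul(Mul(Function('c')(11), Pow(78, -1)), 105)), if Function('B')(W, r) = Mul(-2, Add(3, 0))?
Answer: Rational(-148, 13) ≈ -11.385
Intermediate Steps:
Function('B')(W, r) = -6 (Function('B')(W, r) = Mul(-2, 3) = -6)
Add(Function('B')(11, -3), Mul(Mul(Function('c')(11), Pow(78, -1)), 105)) = Add(-6, Mul(Mul(-4, Pow(78, -1)), 105)) = Add(-6, Mul(Mul(-4, Rational(1, 78)), 105)) = Add(-6, Mul(Rational(-2, 39), 105)) = Add(-6, Rational(-70, 13)) = Rational(-148, 13)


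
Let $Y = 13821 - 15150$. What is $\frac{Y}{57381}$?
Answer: $- \frac{443}{19127} \approx -0.023161$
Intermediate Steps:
$Y = -1329$
$\frac{Y}{57381} = - \frac{1329}{57381} = \left(-1329\right) \frac{1}{57381} = - \frac{443}{19127}$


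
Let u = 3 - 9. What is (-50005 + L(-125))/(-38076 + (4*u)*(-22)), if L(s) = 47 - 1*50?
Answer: 1786/1341 ≈ 1.3318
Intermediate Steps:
L(s) = -3 (L(s) = 47 - 50 = -3)
u = -6
(-50005 + L(-125))/(-38076 + (4*u)*(-22)) = (-50005 - 3)/(-38076 + (4*(-6))*(-22)) = -50008/(-38076 - 24*(-22)) = -50008/(-38076 + 528) = -50008/(-37548) = -50008*(-1/37548) = 1786/1341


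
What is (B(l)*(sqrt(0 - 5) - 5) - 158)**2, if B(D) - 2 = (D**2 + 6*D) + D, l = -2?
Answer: 13604 + 1888*I*sqrt(5) ≈ 13604.0 + 4221.7*I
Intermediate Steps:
B(D) = 2 + D**2 + 7*D (B(D) = 2 + ((D**2 + 6*D) + D) = 2 + (D**2 + 7*D) = 2 + D**2 + 7*D)
(B(l)*(sqrt(0 - 5) - 5) - 158)**2 = ((2 + (-2)**2 + 7*(-2))*(sqrt(0 - 5) - 5) - 158)**2 = ((2 + 4 - 14)*(sqrt(-5) - 5) - 158)**2 = (-8*(I*sqrt(5) - 5) - 158)**2 = (-8*(-5 + I*sqrt(5)) - 158)**2 = ((40 - 8*I*sqrt(5)) - 158)**2 = (-118 - 8*I*sqrt(5))**2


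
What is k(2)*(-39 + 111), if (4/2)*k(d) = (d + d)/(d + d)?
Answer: 36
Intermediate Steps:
k(d) = 1/2 (k(d) = ((d + d)/(d + d))/2 = ((2*d)/((2*d)))/2 = ((2*d)*(1/(2*d)))/2 = (1/2)*1 = 1/2)
k(2)*(-39 + 111) = (-39 + 111)/2 = (1/2)*72 = 36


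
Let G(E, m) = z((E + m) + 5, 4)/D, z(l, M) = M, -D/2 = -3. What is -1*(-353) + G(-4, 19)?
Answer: 1061/3 ≈ 353.67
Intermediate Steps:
D = 6 (D = -2*(-3) = 6)
G(E, m) = ⅔ (G(E, m) = 4/6 = 4*(⅙) = ⅔)
-1*(-353) + G(-4, 19) = -1*(-353) + ⅔ = 353 + ⅔ = 1061/3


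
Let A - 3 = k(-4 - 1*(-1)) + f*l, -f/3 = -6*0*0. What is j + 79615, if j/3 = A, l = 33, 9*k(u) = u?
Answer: 79623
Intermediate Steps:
k(u) = u/9
f = 0 (f = -3*(-6*0)*0 = -0*0 = -3*0 = 0)
A = 8/3 (A = 3 + ((-4 - 1*(-1))/9 + 0*33) = 3 + ((-4 + 1)/9 + 0) = 3 + ((⅑)*(-3) + 0) = 3 + (-⅓ + 0) = 3 - ⅓ = 8/3 ≈ 2.6667)
j = 8 (j = 3*(8/3) = 8)
j + 79615 = 8 + 79615 = 79623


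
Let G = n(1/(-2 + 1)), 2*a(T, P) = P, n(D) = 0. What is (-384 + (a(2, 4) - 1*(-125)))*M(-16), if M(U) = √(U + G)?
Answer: -1028*I ≈ -1028.0*I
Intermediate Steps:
a(T, P) = P/2
G = 0
M(U) = √U (M(U) = √(U + 0) = √U)
(-384 + (a(2, 4) - 1*(-125)))*M(-16) = (-384 + ((½)*4 - 1*(-125)))*√(-16) = (-384 + (2 + 125))*(4*I) = (-384 + 127)*(4*I) = -1028*I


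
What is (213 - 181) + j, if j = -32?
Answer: 0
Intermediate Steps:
(213 - 181) + j = (213 - 181) - 32 = 32 - 32 = 0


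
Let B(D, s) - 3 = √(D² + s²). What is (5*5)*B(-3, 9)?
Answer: 75 + 75*√10 ≈ 312.17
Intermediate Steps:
B(D, s) = 3 + √(D² + s²)
(5*5)*B(-3, 9) = (5*5)*(3 + √((-3)² + 9²)) = 25*(3 + √(9 + 81)) = 25*(3 + √90) = 25*(3 + 3*√10) = 75 + 75*√10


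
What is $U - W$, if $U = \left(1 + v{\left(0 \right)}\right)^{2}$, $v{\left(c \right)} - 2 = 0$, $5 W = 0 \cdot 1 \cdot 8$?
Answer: $9$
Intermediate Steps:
$W = 0$ ($W = \frac{0 \cdot 1 \cdot 8}{5} = \frac{0 \cdot 8}{5} = \frac{1}{5} \cdot 0 = 0$)
$v{\left(c \right)} = 2$ ($v{\left(c \right)} = 2 + 0 = 2$)
$U = 9$ ($U = \left(1 + 2\right)^{2} = 3^{2} = 9$)
$U - W = 9 - 0 = 9 + 0 = 9$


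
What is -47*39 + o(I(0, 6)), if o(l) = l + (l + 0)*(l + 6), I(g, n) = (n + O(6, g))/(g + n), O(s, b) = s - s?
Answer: -1825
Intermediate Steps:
O(s, b) = 0 (O(s, b) = s - s = 0)
I(g, n) = n/(g + n) (I(g, n) = (n + 0)/(g + n) = n/(g + n))
o(l) = l + l*(6 + l)
-47*39 + o(I(0, 6)) = -47*39 + (6/(0 + 6))*(7 + 6/(0 + 6)) = -1833 + (6/6)*(7 + 6/6) = -1833 + (6*(⅙))*(7 + 6*(⅙)) = -1833 + 1*(7 + 1) = -1833 + 1*8 = -1833 + 8 = -1825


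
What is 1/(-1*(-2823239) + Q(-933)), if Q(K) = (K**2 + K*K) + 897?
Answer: 1/4565114 ≈ 2.1905e-7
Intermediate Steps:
Q(K) = 897 + 2*K**2 (Q(K) = (K**2 + K**2) + 897 = 2*K**2 + 897 = 897 + 2*K**2)
1/(-1*(-2823239) + Q(-933)) = 1/(-1*(-2823239) + (897 + 2*(-933)**2)) = 1/(2823239 + (897 + 2*870489)) = 1/(2823239 + (897 + 1740978)) = 1/(2823239 + 1741875) = 1/4565114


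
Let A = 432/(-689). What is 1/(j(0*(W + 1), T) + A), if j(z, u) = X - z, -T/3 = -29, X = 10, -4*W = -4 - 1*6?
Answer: 689/6458 ≈ 0.10669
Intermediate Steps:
W = 5/2 (W = -(-4 - 1*6)/4 = -(-4 - 6)/4 = -¼*(-10) = 5/2 ≈ 2.5000)
T = 87 (T = -3*(-29) = 87)
j(z, u) = 10 - z
A = -432/689 (A = 432*(-1/689) = -432/689 ≈ -0.62700)
1/(j(0*(W + 1), T) + A) = 1/((10 - 0*(5/2 + 1)) - 432/689) = 1/((10 - 0*7/2) - 432/689) = 1/((10 - 1*0) - 432/689) = 1/((10 + 0) - 432/689) = 1/(10 - 432/689) = 1/(6458/689) = 689/6458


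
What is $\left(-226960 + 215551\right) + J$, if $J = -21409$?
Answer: $-32818$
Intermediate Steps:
$\left(-226960 + 215551\right) + J = \left(-226960 + 215551\right) - 21409 = -11409 - 21409 = -32818$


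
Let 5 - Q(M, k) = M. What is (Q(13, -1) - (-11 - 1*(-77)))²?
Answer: 5476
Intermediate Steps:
Q(M, k) = 5 - M
(Q(13, -1) - (-11 - 1*(-77)))² = ((5 - 1*13) - (-11 - 1*(-77)))² = ((5 - 13) - (-11 + 77))² = (-8 - 1*66)² = (-8 - 66)² = (-74)² = 5476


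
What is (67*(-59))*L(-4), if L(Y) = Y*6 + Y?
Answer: 110684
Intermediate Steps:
L(Y) = 7*Y (L(Y) = 6*Y + Y = 7*Y)
(67*(-59))*L(-4) = (67*(-59))*(7*(-4)) = -3953*(-28) = 110684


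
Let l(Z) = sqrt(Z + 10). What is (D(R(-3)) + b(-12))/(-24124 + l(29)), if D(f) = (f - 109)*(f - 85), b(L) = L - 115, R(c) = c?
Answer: -234702396/581967337 - 9729*sqrt(39)/581967337 ≈ -0.40340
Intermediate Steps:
b(L) = -115 + L
D(f) = (-109 + f)*(-85 + f)
l(Z) = sqrt(10 + Z)
(D(R(-3)) + b(-12))/(-24124 + l(29)) = ((9265 + (-3)**2 - 194*(-3)) + (-115 - 12))/(-24124 + sqrt(10 + 29)) = ((9265 + 9 + 582) - 127)/(-24124 + sqrt(39)) = (9856 - 127)/(-24124 + sqrt(39)) = 9729/(-24124 + sqrt(39))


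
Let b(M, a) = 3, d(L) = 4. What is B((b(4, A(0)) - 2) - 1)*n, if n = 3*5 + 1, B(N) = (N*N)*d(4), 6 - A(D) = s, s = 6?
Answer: 0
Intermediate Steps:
A(D) = 0 (A(D) = 6 - 1*6 = 6 - 6 = 0)
B(N) = 4*N**2 (B(N) = (N*N)*4 = N**2*4 = 4*N**2)
n = 16 (n = 15 + 1 = 16)
B((b(4, A(0)) - 2) - 1)*n = (4*((3 - 2) - 1)**2)*16 = (4*(1 - 1)**2)*16 = (4*0**2)*16 = (4*0)*16 = 0*16 = 0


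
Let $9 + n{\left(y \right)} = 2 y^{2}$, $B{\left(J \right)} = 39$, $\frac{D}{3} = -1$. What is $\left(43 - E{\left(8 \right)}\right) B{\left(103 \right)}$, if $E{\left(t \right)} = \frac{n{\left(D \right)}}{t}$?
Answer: $\frac{13065}{8} \approx 1633.1$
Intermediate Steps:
$D = -3$ ($D = 3 \left(-1\right) = -3$)
$n{\left(y \right)} = -9 + 2 y^{2}$
$E{\left(t \right)} = \frac{9}{t}$ ($E{\left(t \right)} = \frac{-9 + 2 \left(-3\right)^{2}}{t} = \frac{-9 + 2 \cdot 9}{t} = \frac{-9 + 18}{t} = \frac{9}{t}$)
$\left(43 - E{\left(8 \right)}\right) B{\left(103 \right)} = \left(43 - \frac{9}{8}\right) 39 = \frac{335}{8} \cdot 39 = \frac{13065}{8}$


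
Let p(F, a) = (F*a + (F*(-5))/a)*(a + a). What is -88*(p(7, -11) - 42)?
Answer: -139216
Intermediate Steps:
p(F, a) = 2*a*(F*a - 5*F/a) (p(F, a) = (F*a + (-5*F)/a)*(2*a) = (F*a - 5*F/a)*(2*a) = 2*a*(F*a - 5*F/a))
-88*(p(7, -11) - 42) = -88*(2*7*(-5 + (-11)²) - 42) = -88*(2*7*(-5 + 121) - 42) = -88*(2*7*116 - 42) = -88*(1624 - 42) = -88*1582 = -139216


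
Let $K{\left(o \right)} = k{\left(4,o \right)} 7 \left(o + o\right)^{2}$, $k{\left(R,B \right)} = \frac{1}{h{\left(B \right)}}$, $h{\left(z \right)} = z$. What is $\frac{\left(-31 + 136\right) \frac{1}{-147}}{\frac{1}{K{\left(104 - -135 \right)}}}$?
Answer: $-4780$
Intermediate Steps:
$k{\left(R,B \right)} = \frac{1}{B}$
$K{\left(o \right)} = 28 o$ ($K{\left(o \right)} = \frac{1}{o} 7 \left(o + o\right)^{2} = \frac{7}{o} \left(2 o\right)^{2} = \frac{7}{o} 4 o^{2} = 28 o$)
$\frac{\left(-31 + 136\right) \frac{1}{-147}}{\frac{1}{K{\left(104 - -135 \right)}}} = \frac{\left(-31 + 136\right) \frac{1}{-147}}{\frac{1}{28 \left(104 - -135\right)}} = \frac{105 \left(- \frac{1}{147}\right)}{\frac{1}{28 \left(104 + 135\right)}} = - \frac{5}{7 \frac{1}{28 \cdot 239}} = - \frac{5}{7 \cdot \frac{1}{6692}} = - \frac{5 \frac{1}{\frac{1}{6692}}}{7} = \left(- \frac{5}{7}\right) 6692 = -4780$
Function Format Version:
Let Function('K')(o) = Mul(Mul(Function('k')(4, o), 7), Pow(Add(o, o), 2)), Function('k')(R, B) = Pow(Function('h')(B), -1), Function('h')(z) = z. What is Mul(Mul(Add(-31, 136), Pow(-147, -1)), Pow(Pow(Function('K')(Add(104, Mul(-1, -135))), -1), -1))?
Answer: -4780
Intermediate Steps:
Function('k')(R, B) = Pow(B, -1)
Function('K')(o) = Mul(28, o) (Function('K')(o) = Mul(Mul(Pow(o, -1), 7), Pow(Add(o, o), 2)) = Mul(Mul(7, Pow(o, -1)), Pow(Mul(2, o), 2)) = Mul(Mul(7, Pow(o, -1)), Mul(4, Pow(o, 2))) = Mul(28, o))
Mul(Mul(Add(-31, 136), Pow(-147, -1)), Pow(Pow(Function('K')(Add(104, Mul(-1, -135))), -1), -1)) = Mul(Mul(Add(-31, 136), Pow(-147, -1)), Pow(Pow(Mul(28, Add(104, Mul(-1, -135))), -1), -1)) = Mul(Mul(105, Rational(-1, 147)), Pow(Pow(Mul(28, Add(104, 135)), -1), -1)) = Mul(Rational(-5, 7), Pow(Pow(Mul(28, 239), -1), -1)) = Mul(Rational(-5, 7), Pow(Pow(6692, -1), -1)) = Mul(Rational(-5, 7), Pow(Rational(1, 6692), -1)) = Mul(Rational(-5, 7), 6692) = -4780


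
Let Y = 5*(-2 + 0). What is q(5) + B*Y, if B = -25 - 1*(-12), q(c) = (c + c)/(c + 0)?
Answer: 132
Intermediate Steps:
q(c) = 2 (q(c) = (2*c)/c = 2)
Y = -10 (Y = 5*(-2) = -10)
B = -13 (B = -25 + 12 = -13)
q(5) + B*Y = 2 - 13*(-10) = 2 + 130 = 132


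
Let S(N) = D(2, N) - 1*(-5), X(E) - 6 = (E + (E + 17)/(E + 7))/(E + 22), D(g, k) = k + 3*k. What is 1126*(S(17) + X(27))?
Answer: 74640288/833 ≈ 89604.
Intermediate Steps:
D(g, k) = 4*k
X(E) = 6 + (E + (17 + E)/(7 + E))/(22 + E) (X(E) = 6 + (E + (E + 17)/(E + 7))/(E + 22) = 6 + (E + (17 + E)/(7 + E))/(22 + E))
S(N) = 5 + 4*N (S(N) = 4*N - 1*(-5) = 4*N + 5 = 5 + 4*N)
1126*(S(17) + X(27)) = 1126*((5 + 4*17) + (941 + 7*27² + 182*27)/(154 + 27² + 29*27)) = 1126*((5 + 68) + (941 + 7*729 + 4914)/(154 + 729 + 783)) = 1126*(73 + (941 + 5103 + 4914)/1666) = 1126*(73 + (1/1666)*10958) = 1126*(73 + 5479/833) = 1126*(66288/833) = 74640288/833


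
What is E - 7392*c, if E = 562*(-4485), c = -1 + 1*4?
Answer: -2542746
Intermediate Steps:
c = 3 (c = -1 + 4 = 3)
E = -2520570
E - 7392*c = -2520570 - 7392*3 = -2520570 - 1*22176 = -2520570 - 22176 = -2542746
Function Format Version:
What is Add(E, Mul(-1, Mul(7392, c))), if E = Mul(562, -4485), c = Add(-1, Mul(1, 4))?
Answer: -2542746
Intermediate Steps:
c = 3 (c = Add(-1, 4) = 3)
E = -2520570
Add(E, Mul(-1, Mul(7392, c))) = Add(-2520570, Mul(-1, Mul(7392, 3))) = Add(-2520570, Mul(-1, 22176)) = Add(-2520570, -22176) = -2542746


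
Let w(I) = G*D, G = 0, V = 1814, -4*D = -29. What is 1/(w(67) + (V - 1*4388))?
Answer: -1/2574 ≈ -0.00038850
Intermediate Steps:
D = 29/4 (D = -¼*(-29) = 29/4 ≈ 7.2500)
w(I) = 0 (w(I) = 0*(29/4) = 0)
1/(w(67) + (V - 1*4388)) = 1/(0 + (1814 - 1*4388)) = 1/(0 + (1814 - 4388)) = 1/(0 - 2574) = 1/(-2574) = -1/2574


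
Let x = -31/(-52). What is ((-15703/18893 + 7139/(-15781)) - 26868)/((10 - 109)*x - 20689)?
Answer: 416576603040728/321673607712401 ≈ 1.2950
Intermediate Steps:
x = 31/52 (x = -31*(-1/52) = 31/52 ≈ 0.59615)
((-15703/18893 + 7139/(-15781)) - 26868)/((10 - 109)*x - 20689) = ((-15703/18893 + 7139/(-15781)) - 26868)/((10 - 109)*(31/52) - 20689) = ((-15703*1/18893 + 7139*(-1/15781)) - 26868)/(-99*31/52 - 20689) = ((-15703/18893 - 7139/15781) - 26868)/(-3069/52 - 20689) = (-382686170/298150433 - 26868)/(-1078897/52) = -8011088520014/298150433*(-52/1078897) = 416576603040728/321673607712401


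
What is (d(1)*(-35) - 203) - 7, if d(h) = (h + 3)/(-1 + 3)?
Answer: -280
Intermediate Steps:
d(h) = 3/2 + h/2 (d(h) = (3 + h)/2 = (3 + h)*(½) = 3/2 + h/2)
(d(1)*(-35) - 203) - 7 = ((3/2 + (½)*1)*(-35) - 203) - 7 = ((3/2 + ½)*(-35) - 203) - 7 = (2*(-35) - 203) - 7 = (-70 - 203) - 7 = -273 - 7 = -280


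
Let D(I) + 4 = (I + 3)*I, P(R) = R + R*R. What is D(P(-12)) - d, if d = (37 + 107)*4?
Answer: 17240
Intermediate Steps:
P(R) = R + R²
D(I) = -4 + I*(3 + I) (D(I) = -4 + (I + 3)*I = -4 + (3 + I)*I = -4 + I*(3 + I))
d = 576 (d = 144*4 = 576)
D(P(-12)) - d = (-4 + (-12*(1 - 12))² + 3*(-12*(1 - 12))) - 1*576 = (-4 + (-12*(-11))² + 3*(-12*(-11))) - 576 = (-4 + 132² + 3*132) - 576 = (-4 + 17424 + 396) - 576 = 17816 - 576 = 17240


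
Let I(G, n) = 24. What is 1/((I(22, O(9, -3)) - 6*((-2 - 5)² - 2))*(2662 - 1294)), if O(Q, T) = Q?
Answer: -1/352944 ≈ -2.8333e-6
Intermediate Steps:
1/((I(22, O(9, -3)) - 6*((-2 - 5)² - 2))*(2662 - 1294)) = 1/((24 - 6*((-2 - 5)² - 2))*(2662 - 1294)) = 1/((24 - 6*((-7)² - 2))*1368) = 1/((24 - 6*(49 - 2))*1368) = 1/((24 - 6*47)*1368) = 1/((24 - 282)*1368) = 1/(-258*1368) = 1/(-352944) = -1/352944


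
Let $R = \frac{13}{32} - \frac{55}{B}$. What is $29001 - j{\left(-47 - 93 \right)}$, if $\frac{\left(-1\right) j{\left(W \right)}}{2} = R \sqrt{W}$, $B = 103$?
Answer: $29001 - \frac{421 i \sqrt{35}}{824} \approx 29001.0 - 3.0227 i$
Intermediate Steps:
$R = - \frac{421}{3296}$ ($R = \frac{13}{32} - \frac{55}{103} = - \frac{421}{3296} \approx -0.12773$)
$j{\left(W \right)} = \frac{421 \sqrt{W}}{1648}$ ($j{\left(W \right)} = - 2 \left(- \frac{421 \sqrt{W}}{3296}\right) = \frac{421 \sqrt{W}}{1648}$)
$29001 - j{\left(-47 - 93 \right)} = 29001 - \frac{421 \sqrt{-47 - 93}}{1648} = 29001 - \frac{421 \sqrt{-140}}{1648} = 29001 - \frac{421 \cdot 2 i \sqrt{35}}{1648} = 29001 - \frac{421 i \sqrt{35}}{824}$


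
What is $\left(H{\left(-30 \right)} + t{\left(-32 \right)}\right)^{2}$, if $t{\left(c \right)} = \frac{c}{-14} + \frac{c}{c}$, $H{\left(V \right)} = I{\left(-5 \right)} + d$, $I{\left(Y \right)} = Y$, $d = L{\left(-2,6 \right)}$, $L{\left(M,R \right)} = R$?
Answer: $\frac{900}{49} \approx 18.367$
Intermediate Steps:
$d = 6$
$H{\left(V \right)} = 1$ ($H{\left(V \right)} = -5 + 6 = 1$)
$t{\left(c \right)} = 1 - \frac{c}{14}$ ($t{\left(c \right)} = c \left(- \frac{1}{14}\right) + 1 = - \frac{c}{14} + 1 = 1 - \frac{c}{14}$)
$\left(H{\left(-30 \right)} + t{\left(-32 \right)}\right)^{2} = \left(1 + \left(1 - - \frac{16}{7}\right)\right)^{2} = \left(1 + \left(1 + \frac{16}{7}\right)\right)^{2} = \left(1 + \frac{23}{7}\right)^{2} = \left(\frac{30}{7}\right)^{2} = \frac{900}{49}$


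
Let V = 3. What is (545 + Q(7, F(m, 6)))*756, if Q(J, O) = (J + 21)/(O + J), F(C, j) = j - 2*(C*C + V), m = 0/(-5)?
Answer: 415044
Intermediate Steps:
m = 0 (m = 0*(-⅕) = 0)
F(C, j) = -6 + j - 2*C² (F(C, j) = j - 2*(C*C + 3) = j - 2*(C² + 3) = j - 2*(3 + C²) = j + (-6 - 2*C²) = -6 + j - 2*C²)
Q(J, O) = (21 + J)/(J + O)
(545 + Q(7, F(m, 6)))*756 = (545 + (21 + 7)/(7 + (-6 + 6 - 2*0²)))*756 = (545 + 28/(7 + (-6 + 6 - 2*0)))*756 = (545 + 28/(7 + (-6 + 6 + 0)))*756 = (545 + 28/(7 + 0))*756 = (545 + 28/7)*756 = (545 + (⅐)*28)*756 = (545 + 4)*756 = 549*756 = 415044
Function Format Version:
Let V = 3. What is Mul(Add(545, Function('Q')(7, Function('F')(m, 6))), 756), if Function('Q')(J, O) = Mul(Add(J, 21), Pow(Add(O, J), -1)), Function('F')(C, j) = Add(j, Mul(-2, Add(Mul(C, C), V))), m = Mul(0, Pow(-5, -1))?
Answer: 415044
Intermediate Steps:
m = 0 (m = Mul(0, Rational(-1, 5)) = 0)
Function('F')(C, j) = Add(-6, j, Mul(-2, Pow(C, 2))) (Function('F')(C, j) = Add(j, Mul(-2, Add(Mul(C, C), 3))) = Add(j, Mul(-2, Add(Pow(C, 2), 3))) = Add(j, Mul(-2, Add(3, Pow(C, 2)))) = Add(j, Add(-6, Mul(-2, Pow(C, 2)))) = Add(-6, j, Mul(-2, Pow(C, 2))))
Function('Q')(J, O) = Mul(Pow(Add(J, O), -1), Add(21, J)) (Function('Q')(J, O) = Mul(Add(21, J), Pow(Add(J, O), -1)) = Mul(Pow(Add(J, O), -1), Add(21, J)))
Mul(Add(545, Function('Q')(7, Function('F')(m, 6))), 756) = Mul(Add(545, Mul(Pow(Add(7, Add(-6, 6, Mul(-2, Pow(0, 2)))), -1), Add(21, 7))), 756) = Mul(Add(545, Mul(Pow(Add(7, Add(-6, 6, Mul(-2, 0))), -1), 28)), 756) = Mul(Add(545, Mul(Pow(Add(7, Add(-6, 6, 0)), -1), 28)), 756) = Mul(Add(545, Mul(Pow(Add(7, 0), -1), 28)), 756) = Mul(Add(545, Mul(Pow(7, -1), 28)), 756) = Mul(Add(545, Mul(Rational(1, 7), 28)), 756) = Mul(Add(545, 4), 756) = Mul(549, 756) = 415044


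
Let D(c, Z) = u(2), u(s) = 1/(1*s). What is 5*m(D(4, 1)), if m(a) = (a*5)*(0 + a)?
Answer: 25/4 ≈ 6.2500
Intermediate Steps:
u(s) = 1/s
D(c, Z) = 1/2
m(a) = 5*a**2 (m(a) = (5*a)*a = 5*a**2)
5*m(D(4, 1)) = 5*(5*(1/2)**2) = 5*(5*(1/4)) = 5*(5/4) = 25/4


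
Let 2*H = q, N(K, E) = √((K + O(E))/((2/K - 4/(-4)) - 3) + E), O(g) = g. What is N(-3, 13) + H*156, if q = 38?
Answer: 2964 + √37/2 ≈ 2967.0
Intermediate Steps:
N(K, E) = √(E + (E + K)/(-2 + 2/K)) (N(K, E) = √((K + E)/((2/K - 4/(-4)) - 3) + E) = √((E + K)/((2/K - 4*(-¼)) - 3) + E) = √((E + K)/((2/K + 1) - 3) + E) = √((E + K)/((1 + 2/K) - 3) + E) = √((E + K)/(-2 + 2/K) + E) = √(E + (E + K)/(-2 + 2/K)))
H = 19 (H = (½)*38 = 19)
N(-3, 13) + H*156 = √2*√((-1*(-3)² - 1*13*(-3) + 2*13*(-1 - 3))/(-1 - 3))/2 + 19*156 = √2*√((-1*9 + 39 + 2*13*(-4))/(-4))/2 + 2964 = √2*√(-(-9 + 39 - 104)/4)/2 + 2964 = √2*√(-¼*(-74))/2 + 2964 = √2*√(37/2)/2 + 2964 = √2*(√74/2)/2 + 2964 = √37/2 + 2964 = 2964 + √37/2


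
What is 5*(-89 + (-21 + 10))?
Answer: -500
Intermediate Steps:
5*(-89 + (-21 + 10)) = 5*(-89 - 11) = 5*(-100) = -500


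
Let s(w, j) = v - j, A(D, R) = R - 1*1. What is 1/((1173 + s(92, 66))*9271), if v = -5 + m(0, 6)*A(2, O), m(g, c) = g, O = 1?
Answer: 1/10216642 ≈ 9.7879e-8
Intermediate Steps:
A(D, R) = -1 + R (A(D, R) = R - 1 = -1 + R)
v = -5 (v = -5 + 0*(-1 + 1) = -5 + 0*0 = -5 + 0 = -5)
s(w, j) = -5 - j
1/((1173 + s(92, 66))*9271) = 1/((1173 + (-5 - 1*66))*9271) = (1/9271)/(1173 + (-5 - 66)) = (1/9271)/(1173 - 71) = (1/9271)/1102 = (1/1102)*(1/9271) = 1/10216642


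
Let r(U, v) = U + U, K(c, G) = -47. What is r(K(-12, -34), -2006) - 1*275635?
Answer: -275729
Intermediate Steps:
r(U, v) = 2*U
r(K(-12, -34), -2006) - 1*275635 = 2*(-47) - 1*275635 = -94 - 275635 = -275729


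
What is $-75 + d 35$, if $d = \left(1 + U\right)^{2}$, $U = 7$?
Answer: $2165$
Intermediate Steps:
$d = 64$ ($d = \left(1 + 7\right)^{2} = 8^{2} = 64$)
$-75 + d 35 = -75 + 64 \cdot 35 = -75 + 2240 = 2165$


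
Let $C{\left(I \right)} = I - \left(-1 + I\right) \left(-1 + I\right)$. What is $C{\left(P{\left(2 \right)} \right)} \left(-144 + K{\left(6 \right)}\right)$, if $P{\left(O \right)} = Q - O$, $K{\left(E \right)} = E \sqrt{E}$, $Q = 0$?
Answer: $1584 - 66 \sqrt{6} \approx 1422.3$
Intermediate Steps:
$K{\left(E \right)} = E^{\frac{3}{2}}$
$P{\left(O \right)} = - O$ ($P{\left(O \right)} = 0 - O = - O$)
$C{\left(I \right)} = I - \left(-1 + I\right)^{2}$
$C{\left(P{\left(2 \right)} \right)} \left(-144 + K{\left(6 \right)}\right) = \left(\left(-1\right) 2 - \left(-1 - 2\right)^{2}\right) \left(-144 + 6^{\frac{3}{2}}\right) = \left(-2 - \left(-1 - 2\right)^{2}\right) \left(-144 + 6 \sqrt{6}\right) = \left(-2 - \left(-3\right)^{2}\right) \left(-144 + 6 \sqrt{6}\right) = \left(-2 - 9\right) \left(-144 + 6 \sqrt{6}\right) = - 11 \left(-144 + 6 \sqrt{6}\right) = 1584 - 66 \sqrt{6}$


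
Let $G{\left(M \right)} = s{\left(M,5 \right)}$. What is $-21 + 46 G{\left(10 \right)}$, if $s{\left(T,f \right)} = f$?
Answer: $209$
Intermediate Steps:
$G{\left(M \right)} = 5$
$-21 + 46 G{\left(10 \right)} = -21 + 46 \cdot 5 = -21 + 230 = 209$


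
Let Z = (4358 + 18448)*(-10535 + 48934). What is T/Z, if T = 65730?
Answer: 1565/20850657 ≈ 7.5058e-5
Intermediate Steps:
Z = 875727594 (Z = 22806*38399 = 875727594)
T/Z = 65730/875727594 = 65730*(1/875727594) = 1565/20850657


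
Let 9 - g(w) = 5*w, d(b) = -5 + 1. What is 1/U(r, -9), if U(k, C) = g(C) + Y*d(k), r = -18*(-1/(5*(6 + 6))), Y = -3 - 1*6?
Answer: 1/90 ≈ 0.011111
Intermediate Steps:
d(b) = -4
Y = -9 (Y = -3 - 6 = -9)
r = 3/10 (r = -18/(12*(-5)) = -18/(-60) = -18*(-1/60) = 3/10 ≈ 0.30000)
g(w) = 9 - 5*w
U(k, C) = 45 - 5*C (U(k, C) = (9 - 5*C) - 9*(-4) = (9 - 5*C) + 36 = 45 - 5*C)
1/U(r, -9) = 1/(45 - 5*(-9)) = 1/(45 + 45) = 1/90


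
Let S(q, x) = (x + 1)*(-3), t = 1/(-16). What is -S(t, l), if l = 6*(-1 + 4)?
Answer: 57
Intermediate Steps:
l = 18 (l = 6*3 = 18)
t = -1/16 ≈ -0.062500
S(q, x) = -3 - 3*x (S(q, x) = (1 + x)*(-3) = -3 - 3*x)
-S(t, l) = -(-3 - 3*18) = -(-3 - 54) = -1*(-57) = 57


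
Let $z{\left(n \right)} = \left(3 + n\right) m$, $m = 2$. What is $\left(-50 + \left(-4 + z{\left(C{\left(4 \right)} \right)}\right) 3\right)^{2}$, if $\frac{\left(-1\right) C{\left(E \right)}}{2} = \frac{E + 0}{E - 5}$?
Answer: $16$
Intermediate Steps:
$C{\left(E \right)} = - \frac{2 E}{-5 + E}$ ($C{\left(E \right)} = - 2 \frac{E + 0}{E - 5} = - 2 \frac{E}{-5 + E} = - \frac{2 E}{-5 + E}$)
$z{\left(n \right)} = 6 + 2 n$ ($z{\left(n \right)} = \left(3 + n\right) 2 = 6 + 2 n$)
$\left(-50 + \left(-4 + z{\left(C{\left(4 \right)} \right)}\right) 3\right)^{2} = \left(-50 + \left(-4 + \left(6 + 2 \left(\left(-2\right) 4 \frac{1}{-5 + 4}\right)\right)\right) 3\right)^{2} = \left(-50 + \left(-4 + \left(6 + 2 \left(\left(-2\right) 4 \frac{1}{-1}\right)\right)\right) 3\right)^{2} = \left(-50 + \left(-4 + \left(6 + 2 \left(\left(-2\right) 4 \left(-1\right)\right)\right)\right) 3\right)^{2} = \left(-50 + \left(-4 + \left(6 + 2 \cdot 8\right)\right) 3\right)^{2} = \left(-50 + \left(-4 + \left(6 + 16\right)\right) 3\right)^{2} = \left(-50 + \left(-4 + 22\right) 3\right)^{2} = \left(-50 + 18 \cdot 3\right)^{2} = \left(-50 + 54\right)^{2} = 4^{2} = 16$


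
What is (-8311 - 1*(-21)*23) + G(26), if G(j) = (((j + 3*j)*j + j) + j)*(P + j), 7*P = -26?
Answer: 375140/7 ≈ 53591.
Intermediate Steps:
P = -26/7 (P = (⅐)*(-26) = -26/7 ≈ -3.7143)
G(j) = (-26/7 + j)*(2*j + 4*j²) (G(j) = (((j + 3*j)*j + j) + j)*(-26/7 + j) = (((4*j)*j + j) + j)*(-26/7 + j) = ((4*j² + j) + j)*(-26/7 + j) = ((j + 4*j²) + j)*(-26/7 + j) = (2*j + 4*j²)*(-26/7 + j) = (-26/7 + j)*(2*j + 4*j²))
(-8311 - 1*(-21)*23) + G(26) = (-8311 - 1*(-21)*23) + (2/7)*26*(-26 - 45*26 + 14*26²) = (-8311 + 21*23) + (2/7)*26*(-26 - 1170 + 14*676) = (-8311 + 483) + (2/7)*26*(-26 - 1170 + 9464) = -7828 + (2/7)*26*8268 = -7828 + 429936/7 = 375140/7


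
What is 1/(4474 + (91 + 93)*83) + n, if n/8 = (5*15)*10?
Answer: 118476001/19746 ≈ 6000.0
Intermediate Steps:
n = 6000 (n = 8*((5*15)*10) = 8*(75*10) = 8*750 = 6000)
1/(4474 + (91 + 93)*83) + n = 1/(4474 + (91 + 93)*83) + 6000 = 1/(4474 + 184*83) + 6000 = 1/(4474 + 15272) + 6000 = 1/19746 + 6000 = 118476001/19746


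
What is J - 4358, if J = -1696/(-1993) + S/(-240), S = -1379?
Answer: -2081363173/478320 ≈ -4351.4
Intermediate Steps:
J = 3155387/478320 (J = -1696/(-1993) - 1379/(-240) = -1696*(-1/1993) - 1379*(-1/240) = 1696/1993 + 1379/240 = 3155387/478320 ≈ 6.5968)
J - 4358 = 3155387/478320 - 4358 = -2081363173/478320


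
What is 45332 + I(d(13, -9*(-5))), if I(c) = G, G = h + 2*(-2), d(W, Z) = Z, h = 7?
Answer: 45335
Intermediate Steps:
G = 3 (G = 7 + 2*(-2) = 7 - 4 = 3)
I(c) = 3
45332 + I(d(13, -9*(-5))) = 45332 + 3 = 45335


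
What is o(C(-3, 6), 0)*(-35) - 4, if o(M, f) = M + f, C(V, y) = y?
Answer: -214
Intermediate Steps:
o(C(-3, 6), 0)*(-35) - 4 = (6 + 0)*(-35) - 4 = 6*(-35) - 4 = -210 - 4 = -214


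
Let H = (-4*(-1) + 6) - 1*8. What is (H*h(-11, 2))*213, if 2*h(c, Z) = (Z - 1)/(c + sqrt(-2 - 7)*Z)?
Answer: -2343/157 - 1278*I/157 ≈ -14.924 - 8.1401*I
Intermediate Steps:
h(c, Z) = (-1 + Z)/(2*(c + 3*I*Z)) (h(c, Z) = ((Z - 1)/(c + sqrt(-2 - 7)*Z))/2 = ((-1 + Z)/(c + sqrt(-9)*Z))/2 = ((-1 + Z)/(c + (3*I)*Z))/2 = ((-1 + Z)/(c + 3*I*Z))/2 = (-1 + Z)/(2*(c + 3*I*Z)))
H = 2 (H = (4 + 6) - 8 = 10 - 8 = 2)
(H*h(-11, 2))*213 = (2*((-1 + 2)/(2*(-11 + 3*I*2))))*213 = (2*((1/2)*1/(-11 + 6*I)))*213 = (2*((1/2)*((-11 - 6*I)/157)*1))*213 = (2*((-11 - 6*I)/314))*213 = ((-11 - 6*I)/157)*213 = 213*(-11 - 6*I)/157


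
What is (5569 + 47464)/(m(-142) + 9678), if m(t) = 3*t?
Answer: 53033/9252 ≈ 5.7321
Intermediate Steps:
(5569 + 47464)/(m(-142) + 9678) = (5569 + 47464)/(3*(-142) + 9678) = 53033/(-426 + 9678) = 53033/9252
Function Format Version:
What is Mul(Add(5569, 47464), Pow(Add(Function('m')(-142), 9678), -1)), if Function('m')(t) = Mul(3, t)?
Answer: Rational(53033, 9252) ≈ 5.7321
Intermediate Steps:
Mul(Add(5569, 47464), Pow(Add(Function('m')(-142), 9678), -1)) = Mul(Add(5569, 47464), Pow(Add(Mul(3, -142), 9678), -1)) = Mul(53033, Pow(Add(-426, 9678), -1)) = Mul(53033, Pow(9252, -1)) = Mul(53033, Rational(1, 9252)) = Rational(53033, 9252)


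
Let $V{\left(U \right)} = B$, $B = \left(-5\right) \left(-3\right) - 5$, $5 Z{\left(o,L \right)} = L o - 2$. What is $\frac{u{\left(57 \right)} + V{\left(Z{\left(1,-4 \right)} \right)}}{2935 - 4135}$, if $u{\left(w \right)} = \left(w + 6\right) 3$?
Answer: $- \frac{199}{1200} \approx -0.16583$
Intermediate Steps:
$Z{\left(o,L \right)} = - \frac{2}{5} + \frac{L o}{5}$ ($Z{\left(o,L \right)} = \frac{L o - 2}{5} = \frac{-2 + L o}{5} = - \frac{2}{5} + \frac{L o}{5}$)
$u{\left(w \right)} = 18 + 3 w$ ($u{\left(w \right)} = \left(6 + w\right) 3 = 18 + 3 w$)
$B = 10$ ($B = 15 - 5 = 10$)
$V{\left(U \right)} = 10$
$\frac{u{\left(57 \right)} + V{\left(Z{\left(1,-4 \right)} \right)}}{2935 - 4135} = \frac{\left(18 + 3 \cdot 57\right) + 10}{2935 - 4135} = \frac{\left(18 + 171\right) + 10}{-1200} = \left(189 + 10\right) \left(- \frac{1}{1200}\right) = 199 \left(- \frac{1}{1200}\right) = - \frac{199}{1200}$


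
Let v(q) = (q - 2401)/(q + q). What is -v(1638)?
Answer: 109/468 ≈ 0.23291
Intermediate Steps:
v(q) = (-2401 + q)/(2*q) (v(q) = (-2401 + q)/((2*q)) = (-2401 + q)*(1/(2*q)) = (-2401 + q)/(2*q))
-v(1638) = -(-2401 + 1638)/(2*1638) = -(-763)/(2*1638) = -1*(-109/468) = 109/468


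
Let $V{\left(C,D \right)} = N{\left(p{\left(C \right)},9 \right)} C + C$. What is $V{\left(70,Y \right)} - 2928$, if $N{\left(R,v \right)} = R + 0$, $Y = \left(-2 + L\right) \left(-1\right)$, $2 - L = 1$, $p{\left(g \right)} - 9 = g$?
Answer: $2672$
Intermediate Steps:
$p{\left(g \right)} = 9 + g$
$L = 1$ ($L = 2 - 1 = 1$)
$Y = 1$ ($Y = \left(-2 + 1\right) \left(-1\right) = \left(-1\right) \left(-1\right) = 1$)
$N{\left(R,v \right)} = R$
$V{\left(C,D \right)} = C + C \left(9 + C\right)$ ($V{\left(C,D \right)} = \left(9 + C\right) C + C = C \left(9 + C\right) + C = C + C \left(9 + C\right)$)
$V{\left(70,Y \right)} - 2928 = 70 \left(10 + 70\right) - 2928 = 70 \cdot 80 - 2928 = 5600 - 2928 = 2672$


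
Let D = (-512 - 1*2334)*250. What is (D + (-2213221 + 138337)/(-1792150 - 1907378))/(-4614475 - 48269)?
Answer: 31335858299/205356571248 ≈ 0.15259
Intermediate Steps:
D = -711500 (D = (-512 - 2334)*250 = -2846*250 = -711500)
(D + (-2213221 + 138337)/(-1792150 - 1907378))/(-4614475 - 48269) = (-711500 + (-2213221 + 138337)/(-1792150 - 1907378))/(-4614475 - 48269) = (-711500 - 2074884/(-3699528))/(-4662744) = (-711500 - 2074884*(-1/3699528))*(-1/4662744) = (-711500 + 24701/44042)*(-1/4662744) = -31335858299/44042*(-1/4662744) = 31335858299/205356571248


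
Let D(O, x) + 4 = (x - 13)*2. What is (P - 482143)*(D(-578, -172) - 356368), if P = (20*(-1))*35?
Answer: 172250377506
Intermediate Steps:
P = -700 (P = -20*35 = -700)
D(O, x) = -30 + 2*x (D(O, x) = -4 + (x - 13)*2 = -4 + (-13 + x)*2 = -4 + (-26 + 2*x) = -30 + 2*x)
(P - 482143)*(D(-578, -172) - 356368) = (-700 - 482143)*((-30 + 2*(-172)) - 356368) = -482843*((-30 - 344) - 356368) = -482843*(-374 - 356368) = -482843*(-356742) = 172250377506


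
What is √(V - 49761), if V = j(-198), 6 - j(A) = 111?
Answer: I*√49866 ≈ 223.31*I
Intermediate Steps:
j(A) = -105 (j(A) = 6 - 1*111 = 6 - 111 = -105)
V = -105
√(V - 49761) = √(-105 - 49761) = √(-49866) = I*√49866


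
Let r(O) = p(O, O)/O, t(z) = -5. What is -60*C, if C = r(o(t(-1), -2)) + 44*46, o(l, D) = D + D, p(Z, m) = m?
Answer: -121500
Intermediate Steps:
o(l, D) = 2*D
r(O) = 1 (r(O) = O/O = 1)
C = 2025 (C = 1 + 44*46 = 1 + 2024 = 2025)
-60*C = -60*2025 = -121500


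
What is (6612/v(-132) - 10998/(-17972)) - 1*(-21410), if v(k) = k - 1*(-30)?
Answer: 3260825331/152762 ≈ 21346.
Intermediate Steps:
v(k) = 30 + k (v(k) = k + 30 = 30 + k)
(6612/v(-132) - 10998/(-17972)) - 1*(-21410) = (6612/(30 - 132) - 10998/(-17972)) - 1*(-21410) = (6612/(-102) - 10998*(-1/17972)) + 21410 = (6612*(-1/102) + 5499/8986) + 21410 = (-1102/17 + 5499/8986) + 21410 = -9809089/152762 + 21410 = 3260825331/152762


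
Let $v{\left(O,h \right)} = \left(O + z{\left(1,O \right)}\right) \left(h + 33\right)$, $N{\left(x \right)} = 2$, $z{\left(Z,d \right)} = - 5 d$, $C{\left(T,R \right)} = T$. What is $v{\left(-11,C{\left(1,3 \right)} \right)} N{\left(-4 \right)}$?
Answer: $2992$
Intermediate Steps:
$v{\left(O,h \right)} = - 4 O \left(33 + h\right)$ ($v{\left(O,h \right)} = \left(O - 5 O\right) \left(h + 33\right) = - 4 O \left(33 + h\right)$)
$v{\left(-11,C{\left(1,3 \right)} \right)} N{\left(-4 \right)} = 4 \left(-11\right) \left(-33 - 1\right) 2 = 4 \left(-11\right) \left(-34\right) 2 = 1496 \cdot 2 = 2992$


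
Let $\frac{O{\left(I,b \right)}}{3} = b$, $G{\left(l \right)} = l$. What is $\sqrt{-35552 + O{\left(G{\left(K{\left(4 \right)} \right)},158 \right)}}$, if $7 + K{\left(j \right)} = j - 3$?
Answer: $i \sqrt{35078} \approx 187.29 i$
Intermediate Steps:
$K{\left(j \right)} = -10 + j$ ($K{\left(j \right)} = -7 + \left(j - 3\right) = -7 + \left(-3 + j\right) = -10 + j$)
$O{\left(I,b \right)} = 3 b$
$\sqrt{-35552 + O{\left(G{\left(K{\left(4 \right)} \right)},158 \right)}} = \sqrt{-35552 + 3 \cdot 158} = \sqrt{-35552 + 474} = \sqrt{-35078} = i \sqrt{35078}$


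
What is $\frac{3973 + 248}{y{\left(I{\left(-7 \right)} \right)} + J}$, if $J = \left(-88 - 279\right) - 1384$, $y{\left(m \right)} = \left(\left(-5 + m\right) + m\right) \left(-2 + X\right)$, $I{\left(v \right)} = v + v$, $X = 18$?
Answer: $- \frac{4221}{2279} \approx -1.8521$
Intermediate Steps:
$I{\left(v \right)} = 2 v$
$y{\left(m \right)} = -80 + 32 m$ ($y{\left(m \right)} = \left(\left(-5 + m\right) + m\right) \left(-2 + 18\right) = \left(-5 + 2 m\right) 16 = -80 + 32 m$)
$J = -1751$ ($J = -367 - 1384 = -1751$)
$\frac{3973 + 248}{y{\left(I{\left(-7 \right)} \right)} + J} = \frac{3973 + 248}{\left(-80 + 32 \cdot 2 \left(-7\right)\right) - 1751} = \frac{4221}{\left(-80 + 32 \left(-14\right)\right) - 1751} = \frac{4221}{\left(-80 - 448\right) - 1751} = \frac{4221}{-528 - 1751} = \frac{4221}{-2279} = 4221 \left(- \frac{1}{2279}\right) = - \frac{4221}{2279}$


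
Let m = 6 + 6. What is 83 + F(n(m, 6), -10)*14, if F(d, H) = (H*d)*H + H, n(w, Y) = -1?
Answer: -1457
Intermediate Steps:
m = 12
F(d, H) = H + d*H² (F(d, H) = d*H² + H = H + d*H²)
83 + F(n(m, 6), -10)*14 = 83 - 10*(1 - 10*(-1))*14 = 83 - 10*(1 + 10)*14 = 83 - 10*11*14 = 83 - 110*14 = 83 - 1540 = -1457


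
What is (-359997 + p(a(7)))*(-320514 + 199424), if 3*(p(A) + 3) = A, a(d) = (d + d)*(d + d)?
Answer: 130753466360/3 ≈ 4.3584e+10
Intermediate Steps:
a(d) = 4*d**2 (a(d) = (2*d)*(2*d) = 4*d**2)
p(A) = -3 + A/3
(-359997 + p(a(7)))*(-320514 + 199424) = (-359997 + (-3 + (4*7**2)/3))*(-320514 + 199424) = (-359997 + (-3 + (4*49)/3))*(-121090) = (-359997 + (-3 + (1/3)*196))*(-121090) = (-359997 + (-3 + 196/3))*(-121090) = (-359997 + 187/3)*(-121090) = -1079804/3*(-121090) = 130753466360/3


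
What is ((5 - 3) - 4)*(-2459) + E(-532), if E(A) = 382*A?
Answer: -198306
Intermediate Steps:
((5 - 3) - 4)*(-2459) + E(-532) = ((5 - 3) - 4)*(-2459) + 382*(-532) = (2 - 4)*(-2459) - 203224 = -2*(-2459) - 203224 = 4918 - 203224 = -198306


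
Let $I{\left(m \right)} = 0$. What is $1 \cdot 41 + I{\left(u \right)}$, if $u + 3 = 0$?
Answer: $41$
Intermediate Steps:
$u = -3$ ($u = -3 + 0 = -3$)
$1 \cdot 41 + I{\left(u \right)} = 1 \cdot 41 + 0 = 41 + 0 = 41$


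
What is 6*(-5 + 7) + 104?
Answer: 116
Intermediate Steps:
6*(-5 + 7) + 104 = 6*2 + 104 = 12 + 104 = 116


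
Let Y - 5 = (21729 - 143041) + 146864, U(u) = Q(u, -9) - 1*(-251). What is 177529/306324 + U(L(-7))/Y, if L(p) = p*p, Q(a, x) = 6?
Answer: 1538611307/2609574156 ≈ 0.58960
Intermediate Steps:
L(p) = p²
U(u) = 257 (U(u) = 6 - 1*(-251) = 6 + 251 = 257)
Y = 25557 (Y = 5 + ((21729 - 143041) + 146864) = 5 + (-121312 + 146864) = 5 + 25552 = 25557)
177529/306324 + U(L(-7))/Y = 177529/306324 + 257/25557 = 1538611307/2609574156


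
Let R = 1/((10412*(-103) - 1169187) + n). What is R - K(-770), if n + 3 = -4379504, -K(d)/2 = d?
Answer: -10196540201/6621130 ≈ -1540.0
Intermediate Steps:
K(d) = -2*d
n = -4379507 (n = -3 - 4379504 = -4379507)
R = -1/6621130 (R = 1/((10412*(-103) - 1169187) - 4379507) = 1/((-1072436 - 1169187) - 4379507) = 1/(-2241623 - 4379507) = 1/(-6621130) = -1/6621130 ≈ -1.5103e-7)
R - K(-770) = -1/6621130 - (-2)*(-770) = -1/6621130 - 1*1540 = -1/6621130 - 1540 = -10196540201/6621130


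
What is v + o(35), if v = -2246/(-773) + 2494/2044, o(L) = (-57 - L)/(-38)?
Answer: 98267793/15010114 ≈ 6.5468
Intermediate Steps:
o(L) = 3/2 + L/38 (o(L) = (-57 - L)*(-1/38) = 3/2 + L/38)
v = 3259343/790006 (v = -2246*(-1/773) + 2494*(1/2044) = 2246/773 + 1247/1022 = 3259343/790006 ≈ 4.1257)
v + o(35) = 3259343/790006 + (3/2 + (1/38)*35) = 3259343/790006 + (3/2 + 35/38) = 3259343/790006 + 46/19 = 98267793/15010114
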